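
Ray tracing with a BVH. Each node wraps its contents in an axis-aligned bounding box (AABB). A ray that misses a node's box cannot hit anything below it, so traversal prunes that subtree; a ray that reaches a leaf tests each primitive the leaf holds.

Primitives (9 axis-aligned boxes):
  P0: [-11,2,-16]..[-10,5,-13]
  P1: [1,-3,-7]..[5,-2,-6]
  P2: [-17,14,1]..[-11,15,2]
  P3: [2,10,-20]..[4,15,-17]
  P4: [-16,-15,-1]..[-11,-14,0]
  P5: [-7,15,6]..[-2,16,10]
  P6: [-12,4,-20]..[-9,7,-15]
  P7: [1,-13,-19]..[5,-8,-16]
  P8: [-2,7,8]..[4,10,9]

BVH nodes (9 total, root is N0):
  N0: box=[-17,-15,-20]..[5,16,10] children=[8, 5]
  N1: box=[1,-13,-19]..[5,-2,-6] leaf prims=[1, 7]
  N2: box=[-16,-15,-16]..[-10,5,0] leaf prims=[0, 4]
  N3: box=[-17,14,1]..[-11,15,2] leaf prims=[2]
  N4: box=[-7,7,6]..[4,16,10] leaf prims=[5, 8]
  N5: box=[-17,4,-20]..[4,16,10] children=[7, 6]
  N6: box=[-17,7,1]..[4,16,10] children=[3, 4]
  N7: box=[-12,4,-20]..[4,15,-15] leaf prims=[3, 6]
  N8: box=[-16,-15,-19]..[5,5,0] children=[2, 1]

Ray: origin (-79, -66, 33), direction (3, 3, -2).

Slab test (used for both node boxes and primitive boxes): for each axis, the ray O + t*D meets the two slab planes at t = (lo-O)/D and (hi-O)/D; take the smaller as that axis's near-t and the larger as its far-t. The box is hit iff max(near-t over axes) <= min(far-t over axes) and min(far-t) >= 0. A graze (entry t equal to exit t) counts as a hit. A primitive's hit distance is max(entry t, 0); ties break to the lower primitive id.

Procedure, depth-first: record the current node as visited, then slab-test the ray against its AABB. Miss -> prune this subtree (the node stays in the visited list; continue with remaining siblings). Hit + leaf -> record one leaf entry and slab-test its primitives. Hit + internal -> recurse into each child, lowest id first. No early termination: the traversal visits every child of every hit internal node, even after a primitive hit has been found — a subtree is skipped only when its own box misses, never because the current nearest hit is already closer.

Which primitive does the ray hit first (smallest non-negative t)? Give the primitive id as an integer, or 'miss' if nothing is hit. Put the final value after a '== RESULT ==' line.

Trace the traversal:
N0 x:[62/3,28] y:[17,82/3] z:[23/2,53/2] -> hit [62/3,53/2], descend [5, 8]
  N5 x:[62/3,83/3] y:[70/3,82/3] z:[23/2,53/2] -> hit [70/3,53/2], descend [6, 7]
    N6 x:[62/3,83/3] y:[73/3,82/3] z:[23/2,16] -> miss, prune
    N7 x:[67/3,83/3] y:[70/3,27] z:[24,53/2] -> hit [24,53/2] leaf, test {P3(miss), P6(miss)}
  N8 x:[21,28] y:[17,71/3] z:[33/2,26] -> hit [21,71/3], descend [1, 2]
    N1 x:[80/3,28] y:[53/3,64/3] z:[39/2,26] -> miss, prune
    N2 x:[21,23] y:[17,71/3] z:[33/2,49/2] -> hit [21,23] leaf, test {P0@t=23, P4(miss)}

order=[0, 5, 6, 7, 8, 1, 2]  |boxes|=7  |leaves|=2  hit=P0

== RESULT ==
0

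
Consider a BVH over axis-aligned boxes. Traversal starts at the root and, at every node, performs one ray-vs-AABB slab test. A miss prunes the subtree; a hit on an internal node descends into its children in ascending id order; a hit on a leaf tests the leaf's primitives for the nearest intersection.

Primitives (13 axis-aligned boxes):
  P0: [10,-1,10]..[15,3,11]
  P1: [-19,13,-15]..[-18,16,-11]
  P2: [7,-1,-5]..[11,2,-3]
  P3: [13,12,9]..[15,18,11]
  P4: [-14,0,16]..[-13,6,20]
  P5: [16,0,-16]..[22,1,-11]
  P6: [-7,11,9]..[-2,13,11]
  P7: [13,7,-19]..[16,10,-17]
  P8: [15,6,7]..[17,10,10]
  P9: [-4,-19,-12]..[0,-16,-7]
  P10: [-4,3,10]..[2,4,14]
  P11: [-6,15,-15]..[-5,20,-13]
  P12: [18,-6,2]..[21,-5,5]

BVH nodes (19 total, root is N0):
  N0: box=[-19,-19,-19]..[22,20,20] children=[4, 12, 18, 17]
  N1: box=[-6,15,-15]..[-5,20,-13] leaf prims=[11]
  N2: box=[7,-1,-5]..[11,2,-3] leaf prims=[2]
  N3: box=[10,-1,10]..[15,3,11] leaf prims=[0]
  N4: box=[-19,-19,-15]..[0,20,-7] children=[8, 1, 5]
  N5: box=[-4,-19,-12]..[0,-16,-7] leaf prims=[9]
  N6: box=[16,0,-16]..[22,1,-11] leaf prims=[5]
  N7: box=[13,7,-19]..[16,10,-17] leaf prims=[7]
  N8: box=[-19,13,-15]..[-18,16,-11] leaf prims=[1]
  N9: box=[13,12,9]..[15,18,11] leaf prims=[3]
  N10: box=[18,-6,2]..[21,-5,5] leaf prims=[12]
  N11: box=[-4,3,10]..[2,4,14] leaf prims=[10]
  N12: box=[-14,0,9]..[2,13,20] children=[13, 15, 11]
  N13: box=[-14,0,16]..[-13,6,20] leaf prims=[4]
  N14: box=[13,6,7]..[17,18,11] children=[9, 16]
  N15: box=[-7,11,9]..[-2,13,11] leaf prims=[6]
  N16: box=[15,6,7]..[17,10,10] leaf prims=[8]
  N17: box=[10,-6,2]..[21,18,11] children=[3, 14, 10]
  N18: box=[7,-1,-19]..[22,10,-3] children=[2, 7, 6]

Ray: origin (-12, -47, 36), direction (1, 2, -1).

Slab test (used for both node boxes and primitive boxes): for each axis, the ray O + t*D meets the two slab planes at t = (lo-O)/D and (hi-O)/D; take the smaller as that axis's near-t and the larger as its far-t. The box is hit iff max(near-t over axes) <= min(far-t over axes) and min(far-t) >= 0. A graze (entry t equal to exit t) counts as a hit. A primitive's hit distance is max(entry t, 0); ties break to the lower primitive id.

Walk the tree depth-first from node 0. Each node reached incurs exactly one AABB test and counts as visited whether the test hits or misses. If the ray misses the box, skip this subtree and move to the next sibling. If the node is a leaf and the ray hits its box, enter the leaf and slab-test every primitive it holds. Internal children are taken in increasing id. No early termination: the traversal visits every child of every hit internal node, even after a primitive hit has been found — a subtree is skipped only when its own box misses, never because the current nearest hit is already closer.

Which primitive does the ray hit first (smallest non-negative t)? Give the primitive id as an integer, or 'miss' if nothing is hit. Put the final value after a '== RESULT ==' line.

Traverse from the root:
N0 x:[-7,34] y:[14,67/2] z:[16,55] -> hit [16,67/2], descend [4, 12, 17, 18]
  N4 x:[-7,12] y:[14,67/2] z:[43,51] -> miss, prune
  N12 x:[-2,14] y:[47/2,30] z:[16,27] -> miss, prune
  N17 x:[22,33] y:[41/2,65/2] z:[25,34] -> hit [25,65/2], descend [3, 10, 14]
    N3 x:[22,27] y:[23,25] z:[25,26] -> hit [25,25] leaf, test {P0@t=25}
    N10 x:[30,33] y:[41/2,21] z:[31,34] -> miss, prune
    N14 x:[25,29] y:[53/2,65/2] z:[25,29] -> hit [53/2,29], descend [9, 16]
      N9 x:[25,27] y:[59/2,65/2] z:[25,27] -> miss, prune
      N16 x:[27,29] y:[53/2,57/2] z:[26,29] -> hit [27,57/2] leaf, test {P8@t=27}
  N18 x:[19,34] y:[23,57/2] z:[39,55] -> miss, prune

order=[0, 4, 12, 17, 3, 10, 14, 9, 16, 18]  |boxes|=10  |leaves|=2  hit=P0

== RESULT ==
0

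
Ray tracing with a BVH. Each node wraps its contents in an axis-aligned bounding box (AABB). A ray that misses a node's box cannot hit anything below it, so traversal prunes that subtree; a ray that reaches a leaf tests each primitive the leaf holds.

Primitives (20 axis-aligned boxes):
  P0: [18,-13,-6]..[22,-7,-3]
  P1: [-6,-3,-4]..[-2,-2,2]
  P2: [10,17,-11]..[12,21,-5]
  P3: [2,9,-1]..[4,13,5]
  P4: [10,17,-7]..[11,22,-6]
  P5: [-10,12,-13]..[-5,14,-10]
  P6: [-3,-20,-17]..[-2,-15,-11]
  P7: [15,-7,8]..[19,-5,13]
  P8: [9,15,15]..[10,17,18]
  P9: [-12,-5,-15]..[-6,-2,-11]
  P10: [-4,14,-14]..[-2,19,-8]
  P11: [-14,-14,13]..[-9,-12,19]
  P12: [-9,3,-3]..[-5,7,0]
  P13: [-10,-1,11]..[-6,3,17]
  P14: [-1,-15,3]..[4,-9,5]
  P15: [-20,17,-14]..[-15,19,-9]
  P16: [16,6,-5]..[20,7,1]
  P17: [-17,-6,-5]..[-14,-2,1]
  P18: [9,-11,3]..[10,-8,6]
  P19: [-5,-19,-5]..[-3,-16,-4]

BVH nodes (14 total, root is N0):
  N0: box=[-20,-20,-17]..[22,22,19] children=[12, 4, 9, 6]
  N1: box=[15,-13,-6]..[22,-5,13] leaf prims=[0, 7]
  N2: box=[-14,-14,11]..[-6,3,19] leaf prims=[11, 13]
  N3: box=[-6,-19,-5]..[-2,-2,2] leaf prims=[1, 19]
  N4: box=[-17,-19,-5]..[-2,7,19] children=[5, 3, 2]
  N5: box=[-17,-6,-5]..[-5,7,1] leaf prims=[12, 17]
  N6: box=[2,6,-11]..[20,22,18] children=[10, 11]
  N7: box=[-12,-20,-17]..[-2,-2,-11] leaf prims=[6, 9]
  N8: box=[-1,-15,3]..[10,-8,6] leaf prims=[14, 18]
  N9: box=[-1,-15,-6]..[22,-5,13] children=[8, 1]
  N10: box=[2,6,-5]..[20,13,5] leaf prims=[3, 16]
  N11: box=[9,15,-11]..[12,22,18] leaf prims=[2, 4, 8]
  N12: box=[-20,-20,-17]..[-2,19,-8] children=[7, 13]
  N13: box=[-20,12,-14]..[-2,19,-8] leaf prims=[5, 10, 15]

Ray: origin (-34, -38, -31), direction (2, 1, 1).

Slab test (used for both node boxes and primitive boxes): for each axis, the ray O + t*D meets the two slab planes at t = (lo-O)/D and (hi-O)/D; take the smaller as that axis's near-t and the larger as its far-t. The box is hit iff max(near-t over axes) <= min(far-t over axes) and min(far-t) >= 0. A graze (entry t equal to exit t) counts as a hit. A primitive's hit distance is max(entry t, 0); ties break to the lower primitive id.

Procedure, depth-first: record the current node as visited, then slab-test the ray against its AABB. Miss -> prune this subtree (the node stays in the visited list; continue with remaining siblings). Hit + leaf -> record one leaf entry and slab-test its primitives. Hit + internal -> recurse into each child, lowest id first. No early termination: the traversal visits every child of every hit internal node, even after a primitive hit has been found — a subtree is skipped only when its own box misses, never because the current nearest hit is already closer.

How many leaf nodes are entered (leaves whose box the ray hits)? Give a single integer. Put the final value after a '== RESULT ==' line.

Trace the traversal:
N0 x:[7,28] y:[18,60] z:[14,50] -> hit [18,28], descend [4, 6, 9, 12]
  N4 x:[17/2,16] y:[19,45] z:[26,50] -> miss, prune
  N6 x:[18,27] y:[44,60] z:[20,49] -> miss, prune
  N9 x:[33/2,28] y:[23,33] z:[25,44] -> hit [25,28], descend [1, 8]
    N1 x:[49/2,28] y:[25,33] z:[25,44] -> hit [25,28] leaf, test {P0@t=26, P7(miss)}
    N8 x:[33/2,22] y:[23,30] z:[34,37] -> miss, prune
  N12 x:[7,16] y:[18,57] z:[14,23] -> miss, prune

7 AABB tests over nodes [0, 4, 6, 9, 1, 8, 12]; 1 leaf entered; closest P0.

== RESULT ==
1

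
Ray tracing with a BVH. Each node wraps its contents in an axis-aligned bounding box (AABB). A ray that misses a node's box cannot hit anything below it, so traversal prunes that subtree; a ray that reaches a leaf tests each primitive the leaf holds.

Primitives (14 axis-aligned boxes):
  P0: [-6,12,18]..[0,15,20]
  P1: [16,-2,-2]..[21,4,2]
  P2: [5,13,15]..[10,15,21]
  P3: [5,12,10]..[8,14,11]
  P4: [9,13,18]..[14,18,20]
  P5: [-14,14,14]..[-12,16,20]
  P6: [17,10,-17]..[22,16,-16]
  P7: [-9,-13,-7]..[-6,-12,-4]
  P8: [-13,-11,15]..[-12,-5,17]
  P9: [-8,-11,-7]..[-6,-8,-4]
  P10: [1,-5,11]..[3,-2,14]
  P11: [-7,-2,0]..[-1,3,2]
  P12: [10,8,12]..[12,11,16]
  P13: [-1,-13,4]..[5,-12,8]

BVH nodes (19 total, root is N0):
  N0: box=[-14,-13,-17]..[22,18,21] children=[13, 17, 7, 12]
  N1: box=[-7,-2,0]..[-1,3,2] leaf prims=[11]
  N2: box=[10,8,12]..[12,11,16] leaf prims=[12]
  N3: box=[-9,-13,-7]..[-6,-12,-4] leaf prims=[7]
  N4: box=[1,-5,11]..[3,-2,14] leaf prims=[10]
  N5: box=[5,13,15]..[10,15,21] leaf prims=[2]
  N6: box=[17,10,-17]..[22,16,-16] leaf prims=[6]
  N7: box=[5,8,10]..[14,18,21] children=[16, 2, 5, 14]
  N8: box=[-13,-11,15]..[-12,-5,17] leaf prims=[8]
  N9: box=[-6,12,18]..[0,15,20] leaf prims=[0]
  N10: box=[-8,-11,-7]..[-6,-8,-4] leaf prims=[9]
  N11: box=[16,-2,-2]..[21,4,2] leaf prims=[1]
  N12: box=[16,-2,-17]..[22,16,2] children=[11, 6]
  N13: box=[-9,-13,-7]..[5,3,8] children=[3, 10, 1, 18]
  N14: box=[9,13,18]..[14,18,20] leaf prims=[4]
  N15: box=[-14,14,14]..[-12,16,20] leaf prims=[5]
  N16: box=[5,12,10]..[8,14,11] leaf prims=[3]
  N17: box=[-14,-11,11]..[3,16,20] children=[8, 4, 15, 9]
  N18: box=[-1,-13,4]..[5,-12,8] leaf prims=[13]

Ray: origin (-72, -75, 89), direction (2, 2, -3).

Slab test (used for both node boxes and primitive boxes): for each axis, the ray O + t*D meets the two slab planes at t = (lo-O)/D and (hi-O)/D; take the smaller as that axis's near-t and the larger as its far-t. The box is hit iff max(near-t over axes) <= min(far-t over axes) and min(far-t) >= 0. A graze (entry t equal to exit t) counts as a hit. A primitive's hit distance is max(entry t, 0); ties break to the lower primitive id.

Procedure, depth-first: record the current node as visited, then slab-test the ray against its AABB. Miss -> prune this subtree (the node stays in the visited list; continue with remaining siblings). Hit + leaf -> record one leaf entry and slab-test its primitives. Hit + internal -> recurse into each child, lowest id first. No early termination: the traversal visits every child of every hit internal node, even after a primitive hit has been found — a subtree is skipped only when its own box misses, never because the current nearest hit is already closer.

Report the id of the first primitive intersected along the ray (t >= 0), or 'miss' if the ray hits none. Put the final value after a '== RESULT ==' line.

Trace the traversal:
N0 x:[29,47] y:[31,93/2] z:[68/3,106/3] -> hit [31,106/3], descend [7, 12, 13, 17]
  N7 x:[77/2,43] y:[83/2,93/2] z:[68/3,79/3] -> miss, prune
  N12 x:[44,47] y:[73/2,91/2] z:[29,106/3] -> miss, prune
  N13 x:[63/2,77/2] y:[31,39] z:[27,32] -> hit [63/2,32], descend [1, 3, 10, 18]
    N1 x:[65/2,71/2] y:[73/2,39] z:[29,89/3] -> miss, prune
    N3 x:[63/2,33] y:[31,63/2] z:[31,32] -> hit [63/2,63/2] leaf, test {P7@t=63/2}
    N10 x:[32,33] y:[32,67/2] z:[31,32] -> hit [32,32] leaf, test {P9@t=32}
    N18 x:[71/2,77/2] y:[31,63/2] z:[27,85/3] -> miss, prune
  N17 x:[29,75/2] y:[32,91/2] z:[23,26] -> miss, prune

Visited [0, 7, 12, 13, 1, 3, 10, 18, 17]. Tests: 9 box, 2 leaf. Nearest: P7.

== RESULT ==
7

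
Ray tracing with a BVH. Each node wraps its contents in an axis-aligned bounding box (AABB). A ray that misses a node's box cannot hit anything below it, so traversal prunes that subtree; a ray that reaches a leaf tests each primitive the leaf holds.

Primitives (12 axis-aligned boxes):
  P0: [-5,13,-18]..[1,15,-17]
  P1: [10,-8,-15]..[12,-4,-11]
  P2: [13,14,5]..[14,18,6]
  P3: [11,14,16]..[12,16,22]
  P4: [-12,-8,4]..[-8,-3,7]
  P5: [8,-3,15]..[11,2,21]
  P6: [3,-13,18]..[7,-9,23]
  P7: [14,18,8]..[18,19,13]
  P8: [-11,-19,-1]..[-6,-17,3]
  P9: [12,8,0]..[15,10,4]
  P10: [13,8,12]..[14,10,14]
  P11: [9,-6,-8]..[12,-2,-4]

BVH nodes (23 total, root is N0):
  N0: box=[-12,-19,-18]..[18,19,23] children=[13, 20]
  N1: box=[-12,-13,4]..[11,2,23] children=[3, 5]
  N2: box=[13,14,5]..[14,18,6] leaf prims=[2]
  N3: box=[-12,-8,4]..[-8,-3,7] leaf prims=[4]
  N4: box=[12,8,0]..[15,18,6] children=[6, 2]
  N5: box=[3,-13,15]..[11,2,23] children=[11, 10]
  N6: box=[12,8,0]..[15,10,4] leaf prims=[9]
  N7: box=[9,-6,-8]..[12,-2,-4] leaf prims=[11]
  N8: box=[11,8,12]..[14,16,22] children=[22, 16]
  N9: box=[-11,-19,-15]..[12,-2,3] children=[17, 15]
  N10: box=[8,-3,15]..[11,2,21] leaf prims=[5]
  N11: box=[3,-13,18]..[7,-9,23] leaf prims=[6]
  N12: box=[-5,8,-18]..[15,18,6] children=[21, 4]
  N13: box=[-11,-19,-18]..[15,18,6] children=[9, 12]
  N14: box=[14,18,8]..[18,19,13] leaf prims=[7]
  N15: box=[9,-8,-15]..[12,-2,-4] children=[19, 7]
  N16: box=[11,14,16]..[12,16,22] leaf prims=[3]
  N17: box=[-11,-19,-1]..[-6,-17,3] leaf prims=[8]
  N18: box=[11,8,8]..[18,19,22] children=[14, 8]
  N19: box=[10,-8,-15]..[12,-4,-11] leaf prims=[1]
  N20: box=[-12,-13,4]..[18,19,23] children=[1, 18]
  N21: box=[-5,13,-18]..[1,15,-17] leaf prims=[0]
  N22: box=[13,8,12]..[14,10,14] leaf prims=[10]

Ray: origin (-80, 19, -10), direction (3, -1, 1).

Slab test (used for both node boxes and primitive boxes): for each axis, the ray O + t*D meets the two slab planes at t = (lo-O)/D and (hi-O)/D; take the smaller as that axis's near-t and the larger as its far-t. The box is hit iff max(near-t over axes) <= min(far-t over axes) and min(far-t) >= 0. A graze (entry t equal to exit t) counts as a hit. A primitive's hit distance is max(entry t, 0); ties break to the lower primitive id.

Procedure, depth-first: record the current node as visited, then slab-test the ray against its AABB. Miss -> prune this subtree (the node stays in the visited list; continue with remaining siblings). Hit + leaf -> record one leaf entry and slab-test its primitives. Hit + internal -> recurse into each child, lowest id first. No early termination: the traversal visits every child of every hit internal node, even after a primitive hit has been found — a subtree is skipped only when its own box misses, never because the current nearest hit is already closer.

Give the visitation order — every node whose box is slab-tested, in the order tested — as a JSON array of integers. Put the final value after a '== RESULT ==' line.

Trace the traversal:
N0 x:[68/3,98/3] y:[0,38] z:[-8,33] -> hit [68/3,98/3], descend [13, 20]
  N13 x:[23,95/3] y:[1,38] z:[-8,16] -> miss, prune
  N20 x:[68/3,98/3] y:[0,32] z:[14,33] -> hit [68/3,32], descend [1, 18]
    N1 x:[68/3,91/3] y:[17,32] z:[14,33] -> hit [68/3,91/3], descend [3, 5]
      N3 x:[68/3,24] y:[22,27] z:[14,17] -> miss, prune
      N5 x:[83/3,91/3] y:[17,32] z:[25,33] -> hit [83/3,91/3], descend [10, 11]
        N10 x:[88/3,91/3] y:[17,22] z:[25,31] -> miss, prune
        N11 x:[83/3,29] y:[28,32] z:[28,33] -> hit [28,29] leaf, test {P6@t=28}
    N18 x:[91/3,98/3] y:[0,11] z:[18,32] -> miss, prune

Visited [0, 13, 20, 1, 3, 5, 10, 11, 18]. Tests: 9 box, 1 leaf. Nearest: P6.

== RESULT ==
[0, 13, 20, 1, 3, 5, 10, 11, 18]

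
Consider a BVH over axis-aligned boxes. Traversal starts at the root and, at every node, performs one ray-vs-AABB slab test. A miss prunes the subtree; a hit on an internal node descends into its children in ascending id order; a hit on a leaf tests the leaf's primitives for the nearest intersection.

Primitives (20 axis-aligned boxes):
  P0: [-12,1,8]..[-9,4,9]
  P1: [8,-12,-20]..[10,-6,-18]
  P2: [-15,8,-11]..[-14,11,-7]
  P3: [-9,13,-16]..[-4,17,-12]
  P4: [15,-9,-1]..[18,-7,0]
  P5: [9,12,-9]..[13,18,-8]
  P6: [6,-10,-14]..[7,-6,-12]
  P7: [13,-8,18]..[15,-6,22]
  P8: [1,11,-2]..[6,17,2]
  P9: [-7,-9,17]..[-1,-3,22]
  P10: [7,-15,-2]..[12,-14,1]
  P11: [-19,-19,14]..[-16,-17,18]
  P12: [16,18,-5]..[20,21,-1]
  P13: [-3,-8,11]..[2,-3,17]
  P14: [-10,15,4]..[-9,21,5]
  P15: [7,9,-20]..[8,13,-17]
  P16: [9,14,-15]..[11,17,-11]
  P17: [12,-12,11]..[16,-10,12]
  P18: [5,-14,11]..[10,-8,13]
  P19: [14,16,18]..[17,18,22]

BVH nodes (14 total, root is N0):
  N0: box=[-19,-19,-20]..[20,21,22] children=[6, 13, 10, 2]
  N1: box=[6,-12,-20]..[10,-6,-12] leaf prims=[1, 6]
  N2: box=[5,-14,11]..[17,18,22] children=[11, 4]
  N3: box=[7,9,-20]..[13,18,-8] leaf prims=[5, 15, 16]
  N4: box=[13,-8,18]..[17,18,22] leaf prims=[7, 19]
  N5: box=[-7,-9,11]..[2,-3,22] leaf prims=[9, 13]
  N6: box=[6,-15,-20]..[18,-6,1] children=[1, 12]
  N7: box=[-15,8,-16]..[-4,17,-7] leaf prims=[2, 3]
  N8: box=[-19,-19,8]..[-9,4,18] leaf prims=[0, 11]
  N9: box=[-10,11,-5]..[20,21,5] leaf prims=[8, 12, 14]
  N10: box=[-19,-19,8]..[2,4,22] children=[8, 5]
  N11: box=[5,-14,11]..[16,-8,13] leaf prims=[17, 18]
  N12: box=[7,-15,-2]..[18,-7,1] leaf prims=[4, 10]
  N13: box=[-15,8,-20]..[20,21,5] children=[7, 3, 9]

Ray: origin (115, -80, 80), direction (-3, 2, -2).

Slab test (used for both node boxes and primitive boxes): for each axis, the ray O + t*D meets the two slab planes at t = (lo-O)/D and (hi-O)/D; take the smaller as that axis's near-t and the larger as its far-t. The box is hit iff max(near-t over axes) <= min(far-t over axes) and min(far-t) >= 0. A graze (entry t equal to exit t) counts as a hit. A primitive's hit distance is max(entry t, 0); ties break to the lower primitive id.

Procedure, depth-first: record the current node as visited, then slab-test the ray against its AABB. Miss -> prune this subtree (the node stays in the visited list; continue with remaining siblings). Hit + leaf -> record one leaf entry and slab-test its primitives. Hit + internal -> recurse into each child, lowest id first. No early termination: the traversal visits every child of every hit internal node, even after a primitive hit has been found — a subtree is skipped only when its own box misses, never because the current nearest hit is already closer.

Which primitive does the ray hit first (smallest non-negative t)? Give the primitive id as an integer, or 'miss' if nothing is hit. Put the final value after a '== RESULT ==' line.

Traverse from the root:
N0 x:[95/3,134/3] y:[61/2,101/2] z:[29,50] -> hit [95/3,134/3], descend [2, 6, 10, 13]
  N2 x:[98/3,110/3] y:[33,49] z:[29,69/2] -> hit [33,69/2], descend [4, 11]
    N4 x:[98/3,34] y:[36,49] z:[29,31] -> miss, prune
    N11 x:[33,110/3] y:[33,36] z:[67/2,69/2] -> hit [67/2,69/2] leaf, test {P17@t=34, P18(miss)}
  N6 x:[97/3,109/3] y:[65/2,37] z:[79/2,50] -> miss, prune
  N10 x:[113/3,134/3] y:[61/2,42] z:[29,36] -> miss, prune
  N13 x:[95/3,130/3] y:[44,101/2] z:[75/2,50] -> miss, prune

order=[0, 2, 4, 11, 6, 10, 13]  |boxes|=7  |leaves|=1  hit=P17

== RESULT ==
17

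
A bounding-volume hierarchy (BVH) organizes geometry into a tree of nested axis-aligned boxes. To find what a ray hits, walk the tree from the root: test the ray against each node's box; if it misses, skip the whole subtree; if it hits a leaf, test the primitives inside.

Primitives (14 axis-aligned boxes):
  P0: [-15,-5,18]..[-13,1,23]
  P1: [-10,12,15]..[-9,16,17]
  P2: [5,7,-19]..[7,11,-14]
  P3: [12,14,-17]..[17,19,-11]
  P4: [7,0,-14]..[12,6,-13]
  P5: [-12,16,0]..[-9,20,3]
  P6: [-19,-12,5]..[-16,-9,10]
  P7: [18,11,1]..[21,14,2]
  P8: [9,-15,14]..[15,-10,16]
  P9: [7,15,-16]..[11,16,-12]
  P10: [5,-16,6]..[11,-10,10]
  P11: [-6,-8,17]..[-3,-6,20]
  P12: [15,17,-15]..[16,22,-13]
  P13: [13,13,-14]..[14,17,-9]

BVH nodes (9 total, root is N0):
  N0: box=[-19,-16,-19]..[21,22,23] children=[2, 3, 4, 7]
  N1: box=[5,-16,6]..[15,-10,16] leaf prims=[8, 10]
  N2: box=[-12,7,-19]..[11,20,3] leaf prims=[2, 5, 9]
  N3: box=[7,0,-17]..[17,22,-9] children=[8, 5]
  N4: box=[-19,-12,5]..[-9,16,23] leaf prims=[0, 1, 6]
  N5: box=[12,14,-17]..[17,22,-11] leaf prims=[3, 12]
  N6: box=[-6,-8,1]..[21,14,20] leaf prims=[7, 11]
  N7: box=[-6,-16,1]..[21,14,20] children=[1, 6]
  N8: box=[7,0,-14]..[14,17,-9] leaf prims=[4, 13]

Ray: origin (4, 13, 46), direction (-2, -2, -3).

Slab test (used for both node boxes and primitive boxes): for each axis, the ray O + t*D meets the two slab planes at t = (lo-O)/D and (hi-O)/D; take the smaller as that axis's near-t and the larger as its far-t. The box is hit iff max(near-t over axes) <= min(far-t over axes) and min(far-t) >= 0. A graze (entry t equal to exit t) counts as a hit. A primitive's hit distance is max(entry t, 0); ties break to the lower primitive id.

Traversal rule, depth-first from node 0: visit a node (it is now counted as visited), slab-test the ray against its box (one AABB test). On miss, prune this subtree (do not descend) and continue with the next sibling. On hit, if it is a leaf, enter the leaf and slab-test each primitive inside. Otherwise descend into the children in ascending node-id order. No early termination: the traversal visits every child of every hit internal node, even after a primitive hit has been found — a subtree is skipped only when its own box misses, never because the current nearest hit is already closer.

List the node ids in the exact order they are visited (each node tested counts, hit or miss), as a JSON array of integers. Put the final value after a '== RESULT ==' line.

Traverse from the root:
N0 x:[-17/2,23/2] y:[-9/2,29/2] z:[23/3,65/3] -> hit [23/3,23/2], descend [2, 3, 4, 7]
  N2 x:[-7/2,8] y:[-7/2,3] z:[43/3,65/3] -> miss, prune
  N3 x:[-13/2,-3/2] y:[-9/2,13/2] z:[55/3,21] -> miss, prune
  N4 x:[13/2,23/2] y:[-3/2,25/2] z:[23/3,41/3] -> hit [23/3,23/2] leaf, test {P0@t=17/2, P1(miss), P6(miss)}
  N7 x:[-17/2,5] y:[-1/2,29/2] z:[26/3,15] -> miss, prune

Summary -> nodes [0, 2, 3, 4, 7]; box-tests=5; leaf-entries=1; first=P0

== RESULT ==
[0, 2, 3, 4, 7]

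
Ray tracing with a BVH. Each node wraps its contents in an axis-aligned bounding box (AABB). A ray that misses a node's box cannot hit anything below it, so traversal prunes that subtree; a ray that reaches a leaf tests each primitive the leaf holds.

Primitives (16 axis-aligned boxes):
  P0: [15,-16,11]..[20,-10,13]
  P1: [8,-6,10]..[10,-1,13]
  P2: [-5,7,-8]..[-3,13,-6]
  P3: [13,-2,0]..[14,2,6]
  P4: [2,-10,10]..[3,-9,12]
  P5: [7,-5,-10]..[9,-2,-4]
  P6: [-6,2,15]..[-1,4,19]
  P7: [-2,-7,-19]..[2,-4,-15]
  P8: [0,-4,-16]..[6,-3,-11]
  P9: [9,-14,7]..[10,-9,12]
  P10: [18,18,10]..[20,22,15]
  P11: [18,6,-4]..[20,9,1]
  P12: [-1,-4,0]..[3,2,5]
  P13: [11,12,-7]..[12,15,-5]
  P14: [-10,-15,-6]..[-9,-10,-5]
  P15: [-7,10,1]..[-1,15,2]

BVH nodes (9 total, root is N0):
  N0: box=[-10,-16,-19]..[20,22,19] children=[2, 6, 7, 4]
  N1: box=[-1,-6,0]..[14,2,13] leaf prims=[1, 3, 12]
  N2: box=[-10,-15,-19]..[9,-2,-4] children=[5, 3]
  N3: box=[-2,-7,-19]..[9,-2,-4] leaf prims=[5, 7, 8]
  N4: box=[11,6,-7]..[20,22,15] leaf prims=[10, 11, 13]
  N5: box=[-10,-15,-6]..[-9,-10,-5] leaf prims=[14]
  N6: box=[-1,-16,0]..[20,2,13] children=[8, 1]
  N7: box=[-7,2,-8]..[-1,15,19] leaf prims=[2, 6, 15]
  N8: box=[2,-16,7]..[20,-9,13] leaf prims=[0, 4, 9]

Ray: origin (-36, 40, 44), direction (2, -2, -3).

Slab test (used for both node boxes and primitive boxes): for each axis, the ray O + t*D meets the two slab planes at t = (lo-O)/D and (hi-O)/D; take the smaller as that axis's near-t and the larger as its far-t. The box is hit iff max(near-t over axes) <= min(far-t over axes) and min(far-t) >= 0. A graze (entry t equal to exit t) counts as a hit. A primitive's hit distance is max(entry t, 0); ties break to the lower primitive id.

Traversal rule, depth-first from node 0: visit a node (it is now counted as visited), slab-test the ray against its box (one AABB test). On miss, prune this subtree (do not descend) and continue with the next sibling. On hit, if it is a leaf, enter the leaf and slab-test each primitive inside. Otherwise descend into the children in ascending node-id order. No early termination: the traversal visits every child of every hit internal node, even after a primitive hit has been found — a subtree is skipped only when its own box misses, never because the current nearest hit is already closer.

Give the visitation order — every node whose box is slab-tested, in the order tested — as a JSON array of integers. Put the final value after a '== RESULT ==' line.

Trace the traversal:
N0 x:[13,28] y:[9,28] z:[25/3,21] -> hit [13,21], descend [2, 4, 6, 7]
  N2 x:[13,45/2] y:[21,55/2] z:[16,21] -> hit [21,21], descend [3, 5]
    N3 x:[17,45/2] y:[21,47/2] z:[16,21] -> hit [21,21] leaf, test {P5(miss), P7(miss), P8(miss)}
    N5 x:[13,27/2] y:[25,55/2] z:[49/3,50/3] -> miss, prune
  N4 x:[47/2,28] y:[9,17] z:[29/3,17] -> miss, prune
  N6 x:[35/2,28] y:[19,28] z:[31/3,44/3] -> miss, prune
  N7 x:[29/2,35/2] y:[25/2,19] z:[25/3,52/3] -> hit [29/2,52/3] leaf, test {P2(miss), P6(miss), P15(miss)}

Visited [0, 2, 3, 5, 4, 6, 7]. Tests: 7 box, 2 leaf. Nearest: miss.

== RESULT ==
[0, 2, 3, 5, 4, 6, 7]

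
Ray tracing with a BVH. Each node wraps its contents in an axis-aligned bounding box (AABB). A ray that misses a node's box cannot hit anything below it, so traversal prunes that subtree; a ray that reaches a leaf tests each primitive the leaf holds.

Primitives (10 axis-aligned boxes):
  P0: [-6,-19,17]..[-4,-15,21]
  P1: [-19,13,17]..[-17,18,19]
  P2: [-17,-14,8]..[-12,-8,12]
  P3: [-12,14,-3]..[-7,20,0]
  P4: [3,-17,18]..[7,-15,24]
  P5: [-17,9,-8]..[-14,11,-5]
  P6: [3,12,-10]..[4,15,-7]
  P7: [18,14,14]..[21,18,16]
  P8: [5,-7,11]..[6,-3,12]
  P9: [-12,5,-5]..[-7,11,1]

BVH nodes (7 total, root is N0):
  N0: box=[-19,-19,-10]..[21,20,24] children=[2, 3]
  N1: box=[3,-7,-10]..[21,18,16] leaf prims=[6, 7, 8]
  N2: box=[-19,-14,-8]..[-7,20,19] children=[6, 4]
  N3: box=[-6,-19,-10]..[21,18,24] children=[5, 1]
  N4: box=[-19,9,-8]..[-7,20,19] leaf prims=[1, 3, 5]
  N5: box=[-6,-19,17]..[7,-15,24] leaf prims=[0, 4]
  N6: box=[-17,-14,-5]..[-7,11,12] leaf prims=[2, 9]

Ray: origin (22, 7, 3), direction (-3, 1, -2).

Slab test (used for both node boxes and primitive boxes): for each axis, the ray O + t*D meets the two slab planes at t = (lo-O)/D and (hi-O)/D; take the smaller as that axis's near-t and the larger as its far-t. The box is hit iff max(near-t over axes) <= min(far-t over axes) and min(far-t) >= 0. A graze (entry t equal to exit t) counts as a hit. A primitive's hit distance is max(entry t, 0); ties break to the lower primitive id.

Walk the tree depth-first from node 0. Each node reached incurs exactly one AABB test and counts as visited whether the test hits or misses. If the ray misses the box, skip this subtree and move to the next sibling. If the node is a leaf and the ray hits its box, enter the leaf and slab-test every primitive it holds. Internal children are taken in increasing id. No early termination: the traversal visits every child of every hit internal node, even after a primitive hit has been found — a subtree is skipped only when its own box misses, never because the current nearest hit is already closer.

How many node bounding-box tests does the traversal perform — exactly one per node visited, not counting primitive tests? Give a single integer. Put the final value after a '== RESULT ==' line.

Traverse from the root:
N0 x:[1/3,41/3] y:[-26,13] z:[-21/2,13/2] -> hit [1/3,13/2], descend [2, 3]
  N2 x:[29/3,41/3] y:[-21,13] z:[-8,11/2] -> miss, prune
  N3 x:[1/3,28/3] y:[-26,11] z:[-21/2,13/2] -> hit [1/3,13/2], descend [1, 5]
    N1 x:[1/3,19/3] y:[-14,11] z:[-13/2,13/2] -> hit [1/3,19/3] leaf, test {P6@t=6, P7(miss), P8(miss)}
    N5 x:[5,28/3] y:[-26,-22] z:[-21/2,-7] -> miss, prune

Summary -> nodes [0, 2, 3, 1, 5]; box-tests=5; leaf-entries=1; first=P6

== RESULT ==
5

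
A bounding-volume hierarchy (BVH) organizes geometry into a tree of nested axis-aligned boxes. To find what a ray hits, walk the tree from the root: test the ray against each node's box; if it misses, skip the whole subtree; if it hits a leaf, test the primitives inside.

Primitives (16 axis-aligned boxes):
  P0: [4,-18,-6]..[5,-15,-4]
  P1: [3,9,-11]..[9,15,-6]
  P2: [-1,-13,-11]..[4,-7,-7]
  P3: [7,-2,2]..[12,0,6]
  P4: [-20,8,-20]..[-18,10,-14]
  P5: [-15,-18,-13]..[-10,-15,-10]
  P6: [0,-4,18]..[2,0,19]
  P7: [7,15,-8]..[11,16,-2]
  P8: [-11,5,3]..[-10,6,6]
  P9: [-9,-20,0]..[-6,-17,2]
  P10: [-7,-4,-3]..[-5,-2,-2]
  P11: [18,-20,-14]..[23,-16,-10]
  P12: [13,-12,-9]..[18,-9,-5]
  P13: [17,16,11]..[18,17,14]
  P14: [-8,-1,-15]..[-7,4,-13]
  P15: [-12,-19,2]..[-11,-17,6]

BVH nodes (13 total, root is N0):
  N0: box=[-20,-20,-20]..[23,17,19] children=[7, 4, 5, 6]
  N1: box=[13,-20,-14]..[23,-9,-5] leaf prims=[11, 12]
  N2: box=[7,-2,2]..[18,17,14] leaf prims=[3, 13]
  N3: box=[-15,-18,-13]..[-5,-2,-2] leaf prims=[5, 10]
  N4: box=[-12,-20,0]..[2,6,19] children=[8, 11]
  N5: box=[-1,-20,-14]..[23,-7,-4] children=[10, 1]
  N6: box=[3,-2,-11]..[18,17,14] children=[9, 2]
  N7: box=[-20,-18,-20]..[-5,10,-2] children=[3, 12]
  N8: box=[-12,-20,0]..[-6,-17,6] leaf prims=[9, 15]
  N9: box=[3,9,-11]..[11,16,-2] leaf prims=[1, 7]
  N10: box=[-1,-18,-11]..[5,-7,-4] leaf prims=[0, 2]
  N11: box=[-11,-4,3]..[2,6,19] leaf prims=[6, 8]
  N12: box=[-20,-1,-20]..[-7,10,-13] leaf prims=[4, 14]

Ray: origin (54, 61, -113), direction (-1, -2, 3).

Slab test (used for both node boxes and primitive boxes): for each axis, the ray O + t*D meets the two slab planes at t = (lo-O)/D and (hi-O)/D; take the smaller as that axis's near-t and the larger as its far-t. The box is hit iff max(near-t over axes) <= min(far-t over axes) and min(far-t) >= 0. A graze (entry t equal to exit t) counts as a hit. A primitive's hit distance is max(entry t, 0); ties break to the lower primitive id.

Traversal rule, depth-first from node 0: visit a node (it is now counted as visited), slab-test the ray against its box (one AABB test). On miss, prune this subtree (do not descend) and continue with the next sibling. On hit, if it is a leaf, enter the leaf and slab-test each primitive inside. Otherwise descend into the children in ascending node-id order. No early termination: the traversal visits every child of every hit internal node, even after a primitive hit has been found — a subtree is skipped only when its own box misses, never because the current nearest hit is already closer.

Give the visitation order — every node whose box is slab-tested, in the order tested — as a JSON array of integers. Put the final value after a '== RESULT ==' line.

Trace the traversal:
N0 x:[31,74] y:[22,81/2] z:[31,44] -> hit [31,81/2], descend [4, 5, 6, 7]
  N4 x:[52,66] y:[55/2,81/2] z:[113/3,44] -> miss, prune
  N5 x:[31,55] y:[34,81/2] z:[33,109/3] -> hit [34,109/3], descend [1, 10]
    N1 x:[31,41] y:[35,81/2] z:[33,36] -> hit [35,36] leaf, test {P11(miss), P12@t=36}
    N10 x:[49,55] y:[34,79/2] z:[34,109/3] -> miss, prune
  N6 x:[36,51] y:[22,63/2] z:[34,127/3] -> miss, prune
  N7 x:[59,74] y:[51/2,79/2] z:[31,37] -> miss, prune

order=[0, 4, 5, 1, 10, 6, 7]  |boxes|=7  |leaves|=1  hit=P12

== RESULT ==
[0, 4, 5, 1, 10, 6, 7]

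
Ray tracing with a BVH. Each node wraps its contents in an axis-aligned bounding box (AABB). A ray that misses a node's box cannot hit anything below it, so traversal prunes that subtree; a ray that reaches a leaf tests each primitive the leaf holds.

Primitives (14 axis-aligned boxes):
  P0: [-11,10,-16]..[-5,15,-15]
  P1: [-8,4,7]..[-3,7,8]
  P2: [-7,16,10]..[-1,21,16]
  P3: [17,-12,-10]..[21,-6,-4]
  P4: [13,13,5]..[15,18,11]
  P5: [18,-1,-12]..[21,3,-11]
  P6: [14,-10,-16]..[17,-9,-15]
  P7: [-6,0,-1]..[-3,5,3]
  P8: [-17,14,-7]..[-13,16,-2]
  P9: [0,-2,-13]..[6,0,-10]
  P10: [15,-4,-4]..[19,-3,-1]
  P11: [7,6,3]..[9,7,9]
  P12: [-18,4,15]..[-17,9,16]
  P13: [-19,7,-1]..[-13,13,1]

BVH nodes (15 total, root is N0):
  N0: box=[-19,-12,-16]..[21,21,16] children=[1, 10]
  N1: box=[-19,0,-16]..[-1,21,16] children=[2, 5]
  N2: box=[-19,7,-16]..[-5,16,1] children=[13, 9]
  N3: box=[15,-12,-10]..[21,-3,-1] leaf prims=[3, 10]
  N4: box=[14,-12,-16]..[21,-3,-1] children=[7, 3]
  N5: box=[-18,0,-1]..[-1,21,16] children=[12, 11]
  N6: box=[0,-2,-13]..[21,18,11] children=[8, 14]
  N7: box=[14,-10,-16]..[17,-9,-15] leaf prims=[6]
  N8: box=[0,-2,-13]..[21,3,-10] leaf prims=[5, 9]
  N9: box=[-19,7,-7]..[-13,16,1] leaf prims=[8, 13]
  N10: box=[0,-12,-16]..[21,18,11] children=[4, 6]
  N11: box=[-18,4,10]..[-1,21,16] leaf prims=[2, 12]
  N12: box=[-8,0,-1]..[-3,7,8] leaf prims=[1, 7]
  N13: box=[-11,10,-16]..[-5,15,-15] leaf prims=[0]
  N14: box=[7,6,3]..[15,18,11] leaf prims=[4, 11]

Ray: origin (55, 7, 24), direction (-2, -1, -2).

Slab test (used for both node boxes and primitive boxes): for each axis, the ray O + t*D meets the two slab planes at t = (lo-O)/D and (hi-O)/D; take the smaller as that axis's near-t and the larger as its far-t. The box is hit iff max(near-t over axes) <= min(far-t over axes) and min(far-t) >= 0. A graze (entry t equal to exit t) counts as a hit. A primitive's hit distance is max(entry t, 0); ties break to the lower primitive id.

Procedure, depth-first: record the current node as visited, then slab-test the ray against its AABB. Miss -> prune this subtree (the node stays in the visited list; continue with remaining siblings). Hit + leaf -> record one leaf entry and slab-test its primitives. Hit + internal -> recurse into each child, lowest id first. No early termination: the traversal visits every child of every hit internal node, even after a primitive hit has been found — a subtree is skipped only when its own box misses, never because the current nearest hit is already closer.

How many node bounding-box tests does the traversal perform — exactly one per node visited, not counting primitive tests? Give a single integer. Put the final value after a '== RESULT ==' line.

Trace the traversal:
N0 x:[17,37] y:[-14,19] z:[4,20] -> hit [17,19], descend [1, 10]
  N1 x:[28,37] y:[-14,7] z:[4,20] -> miss, prune
  N10 x:[17,55/2] y:[-11,19] z:[13/2,20] -> hit [17,19], descend [4, 6]
    N4 x:[17,41/2] y:[10,19] z:[25/2,20] -> hit [17,19], descend [3, 7]
      N3 x:[17,20] y:[10,19] z:[25/2,17] -> hit [17,17] leaf, test {P3@t=17, P10(miss)}
      N7 x:[19,41/2] y:[16,17] z:[39/2,20] -> miss, prune
    N6 x:[17,55/2] y:[-11,9] z:[13/2,37/2] -> miss, prune

Summary -> nodes [0, 1, 10, 4, 3, 7, 6]; box-tests=7; leaf-entries=1; first=P3

== RESULT ==
7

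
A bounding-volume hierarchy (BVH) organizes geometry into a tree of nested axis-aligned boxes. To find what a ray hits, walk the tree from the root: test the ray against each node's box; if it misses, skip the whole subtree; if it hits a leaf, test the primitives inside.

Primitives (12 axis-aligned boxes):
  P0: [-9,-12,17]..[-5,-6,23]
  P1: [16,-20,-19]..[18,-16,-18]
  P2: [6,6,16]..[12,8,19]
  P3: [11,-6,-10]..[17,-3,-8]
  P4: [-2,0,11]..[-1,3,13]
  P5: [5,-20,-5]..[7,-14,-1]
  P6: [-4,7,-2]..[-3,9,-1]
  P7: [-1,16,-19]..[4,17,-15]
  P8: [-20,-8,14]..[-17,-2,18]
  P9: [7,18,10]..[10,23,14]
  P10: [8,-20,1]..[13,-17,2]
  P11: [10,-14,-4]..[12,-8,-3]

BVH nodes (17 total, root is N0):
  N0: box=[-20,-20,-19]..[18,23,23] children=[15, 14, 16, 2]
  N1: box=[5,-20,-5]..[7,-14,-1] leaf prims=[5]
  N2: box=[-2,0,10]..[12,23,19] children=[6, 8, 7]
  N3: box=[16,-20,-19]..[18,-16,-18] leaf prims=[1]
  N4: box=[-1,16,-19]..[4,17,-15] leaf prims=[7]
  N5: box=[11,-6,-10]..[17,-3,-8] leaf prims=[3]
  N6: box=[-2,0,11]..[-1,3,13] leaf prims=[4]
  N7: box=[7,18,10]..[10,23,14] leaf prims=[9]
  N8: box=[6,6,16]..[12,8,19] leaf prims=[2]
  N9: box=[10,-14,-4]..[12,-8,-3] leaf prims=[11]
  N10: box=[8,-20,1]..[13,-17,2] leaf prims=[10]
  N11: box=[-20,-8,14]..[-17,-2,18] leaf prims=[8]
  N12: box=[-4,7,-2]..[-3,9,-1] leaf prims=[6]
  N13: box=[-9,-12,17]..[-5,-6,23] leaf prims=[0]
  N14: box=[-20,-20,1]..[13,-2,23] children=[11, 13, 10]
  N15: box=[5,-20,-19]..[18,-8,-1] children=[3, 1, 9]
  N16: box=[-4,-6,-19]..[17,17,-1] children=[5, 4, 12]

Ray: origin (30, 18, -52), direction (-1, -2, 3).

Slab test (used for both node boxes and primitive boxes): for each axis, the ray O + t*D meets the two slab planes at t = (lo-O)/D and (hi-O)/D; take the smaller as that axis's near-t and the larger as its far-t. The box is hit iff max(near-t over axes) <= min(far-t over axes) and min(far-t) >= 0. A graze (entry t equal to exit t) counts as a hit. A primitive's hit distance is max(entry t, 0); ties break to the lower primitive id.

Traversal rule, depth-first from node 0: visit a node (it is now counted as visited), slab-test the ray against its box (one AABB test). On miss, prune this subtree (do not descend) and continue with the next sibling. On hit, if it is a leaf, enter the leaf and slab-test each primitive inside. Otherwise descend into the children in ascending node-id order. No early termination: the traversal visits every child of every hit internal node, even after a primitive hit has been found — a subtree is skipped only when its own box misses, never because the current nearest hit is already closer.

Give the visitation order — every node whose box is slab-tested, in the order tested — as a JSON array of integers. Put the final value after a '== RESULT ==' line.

Traverse from the root:
N0 x:[12,50] y:[-5/2,19] z:[11,25] -> hit [12,19], descend [2, 14, 15, 16]
  N2 x:[18,32] y:[-5/2,9] z:[62/3,71/3] -> miss, prune
  N14 x:[17,50] y:[10,19] z:[53/3,25] -> hit [53/3,19], descend [10, 11, 13]
    N10 x:[17,22] y:[35/2,19] z:[53/3,18] -> hit [53/3,18] leaf, test {P10@t=53/3}
    N11 x:[47,50] y:[10,13] z:[22,70/3] -> miss, prune
    N13 x:[35,39] y:[12,15] z:[23,25] -> miss, prune
  N15 x:[12,25] y:[13,19] z:[11,17] -> hit [13,17], descend [1, 3, 9]
    N1 x:[23,25] y:[16,19] z:[47/3,17] -> miss, prune
    N3 x:[12,14] y:[17,19] z:[11,34/3] -> miss, prune
    N9 x:[18,20] y:[13,16] z:[16,49/3] -> miss, prune
  N16 x:[13,34] y:[1/2,12] z:[11,17] -> miss, prune

Summary -> nodes [0, 2, 14, 10, 11, 13, 15, 1, 3, 9, 16]; box-tests=11; leaf-entries=1; first=P10

== RESULT ==
[0, 2, 14, 10, 11, 13, 15, 1, 3, 9, 16]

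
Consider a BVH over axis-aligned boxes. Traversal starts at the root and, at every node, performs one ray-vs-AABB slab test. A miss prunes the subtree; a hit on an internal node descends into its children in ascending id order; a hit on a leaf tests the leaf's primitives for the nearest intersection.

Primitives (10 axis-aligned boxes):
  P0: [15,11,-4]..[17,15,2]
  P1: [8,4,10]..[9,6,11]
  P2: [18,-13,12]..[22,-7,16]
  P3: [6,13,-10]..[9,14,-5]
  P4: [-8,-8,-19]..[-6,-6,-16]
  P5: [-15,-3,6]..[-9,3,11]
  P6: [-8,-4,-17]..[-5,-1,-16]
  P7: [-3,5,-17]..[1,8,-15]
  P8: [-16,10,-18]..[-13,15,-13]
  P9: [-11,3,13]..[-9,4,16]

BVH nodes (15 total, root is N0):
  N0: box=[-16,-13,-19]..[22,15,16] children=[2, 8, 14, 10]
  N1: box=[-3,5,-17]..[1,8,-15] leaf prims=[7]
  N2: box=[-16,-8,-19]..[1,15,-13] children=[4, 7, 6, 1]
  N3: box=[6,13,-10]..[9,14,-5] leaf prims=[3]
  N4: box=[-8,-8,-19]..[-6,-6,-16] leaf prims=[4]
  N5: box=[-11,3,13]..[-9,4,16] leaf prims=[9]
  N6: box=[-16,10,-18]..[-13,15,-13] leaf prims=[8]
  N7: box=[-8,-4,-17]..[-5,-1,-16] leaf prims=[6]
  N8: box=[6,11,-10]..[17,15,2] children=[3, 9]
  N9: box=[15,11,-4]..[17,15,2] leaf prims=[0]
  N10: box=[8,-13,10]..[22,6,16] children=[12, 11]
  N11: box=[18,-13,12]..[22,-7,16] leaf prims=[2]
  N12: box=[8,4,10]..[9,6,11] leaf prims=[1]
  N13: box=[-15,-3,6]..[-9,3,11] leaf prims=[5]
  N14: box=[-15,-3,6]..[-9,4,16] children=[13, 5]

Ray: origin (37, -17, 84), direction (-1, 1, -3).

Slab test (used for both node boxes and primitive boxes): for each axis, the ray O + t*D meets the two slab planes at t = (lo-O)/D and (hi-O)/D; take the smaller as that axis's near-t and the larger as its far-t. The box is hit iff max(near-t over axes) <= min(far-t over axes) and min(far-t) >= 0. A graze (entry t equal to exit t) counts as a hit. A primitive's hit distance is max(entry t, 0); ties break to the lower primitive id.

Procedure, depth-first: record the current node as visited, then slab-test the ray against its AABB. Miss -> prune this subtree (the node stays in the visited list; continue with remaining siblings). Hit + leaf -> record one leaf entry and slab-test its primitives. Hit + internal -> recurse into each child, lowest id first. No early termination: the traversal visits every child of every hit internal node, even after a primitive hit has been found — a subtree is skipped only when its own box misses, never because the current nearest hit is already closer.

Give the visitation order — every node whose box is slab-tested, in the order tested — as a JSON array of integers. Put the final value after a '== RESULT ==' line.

Trace the traversal:
N0 x:[15,53] y:[4,32] z:[68/3,103/3] -> hit [68/3,32], descend [2, 8, 10, 14]
  N2 x:[36,53] y:[9,32] z:[97/3,103/3] -> miss, prune
  N8 x:[20,31] y:[28,32] z:[82/3,94/3] -> hit [28,31], descend [3, 9]
    N3 x:[28,31] y:[30,31] z:[89/3,94/3] -> hit [30,31] leaf, test {P3@t=30}
    N9 x:[20,22] y:[28,32] z:[82/3,88/3] -> miss, prune
  N10 x:[15,29] y:[4,23] z:[68/3,74/3] -> hit [68/3,23], descend [11, 12]
    N11 x:[15,19] y:[4,10] z:[68/3,24] -> miss, prune
    N12 x:[28,29] y:[21,23] z:[73/3,74/3] -> miss, prune
  N14 x:[46,52] y:[14,21] z:[68/3,26] -> miss, prune

Visited [0, 2, 8, 3, 9, 10, 11, 12, 14]. Tests: 9 box, 1 leaf. Nearest: P3.

== RESULT ==
[0, 2, 8, 3, 9, 10, 11, 12, 14]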